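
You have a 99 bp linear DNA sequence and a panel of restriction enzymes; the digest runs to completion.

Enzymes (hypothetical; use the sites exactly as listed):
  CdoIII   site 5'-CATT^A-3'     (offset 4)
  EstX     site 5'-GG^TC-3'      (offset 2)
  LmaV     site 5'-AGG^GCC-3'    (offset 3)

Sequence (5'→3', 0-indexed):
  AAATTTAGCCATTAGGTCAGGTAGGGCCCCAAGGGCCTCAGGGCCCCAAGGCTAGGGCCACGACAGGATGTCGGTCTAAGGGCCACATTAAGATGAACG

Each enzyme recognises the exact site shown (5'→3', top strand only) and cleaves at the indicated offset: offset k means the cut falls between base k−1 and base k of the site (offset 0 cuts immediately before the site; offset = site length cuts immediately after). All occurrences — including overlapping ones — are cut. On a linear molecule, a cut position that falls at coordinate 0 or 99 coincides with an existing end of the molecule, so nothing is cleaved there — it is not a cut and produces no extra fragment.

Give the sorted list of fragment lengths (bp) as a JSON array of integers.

[3,7,8,8,9,9,10,13,14,18]

Scan for sites:
  CdoIII (CATTA, off=4): starts [9, 85] → cuts [13, 89]
  EstX (GGTC, off=2): starts [14, 72] → cuts [16, 74]
  LmaV (AGGGCC, off=3): starts [22, 31, 39, 53, 78] → cuts [25, 34, 42, 56, 81]

All cut coordinates (distinct, sorted): [13, 16, 25, 34, 42, 56, 74, 81, 89]

Fragments:
  [0,13): 13 bp
  [13,16): 3 bp
  [16,25): 9 bp
  [25,34): 9 bp
  [34,42): 8 bp
  [42,56): 14 bp
  [56,74): 18 bp
  [74,81): 7 bp
  [81,89): 8 bp
  [89,99): 10 bp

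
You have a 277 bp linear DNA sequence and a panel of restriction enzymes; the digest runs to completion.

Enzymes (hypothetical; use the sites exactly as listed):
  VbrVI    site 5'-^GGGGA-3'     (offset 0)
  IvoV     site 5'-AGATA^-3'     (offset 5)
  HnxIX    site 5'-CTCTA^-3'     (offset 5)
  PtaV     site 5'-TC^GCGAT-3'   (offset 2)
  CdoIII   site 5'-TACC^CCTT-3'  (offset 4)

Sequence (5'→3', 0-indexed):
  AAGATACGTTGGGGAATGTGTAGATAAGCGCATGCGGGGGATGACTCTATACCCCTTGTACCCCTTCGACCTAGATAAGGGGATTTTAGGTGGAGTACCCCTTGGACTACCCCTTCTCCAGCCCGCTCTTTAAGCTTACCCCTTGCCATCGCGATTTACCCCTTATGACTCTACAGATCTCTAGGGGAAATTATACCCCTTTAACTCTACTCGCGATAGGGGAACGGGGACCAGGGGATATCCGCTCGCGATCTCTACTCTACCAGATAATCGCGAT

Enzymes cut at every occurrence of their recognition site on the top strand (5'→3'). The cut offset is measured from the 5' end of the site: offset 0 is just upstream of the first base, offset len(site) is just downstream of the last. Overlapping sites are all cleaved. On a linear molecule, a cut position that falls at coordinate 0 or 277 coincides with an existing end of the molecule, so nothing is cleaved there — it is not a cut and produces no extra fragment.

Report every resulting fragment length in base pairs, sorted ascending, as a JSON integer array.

[1,3,3,4,4,5,5,6,6,7,7,8,9,10,10,10,10,10,12,12,13,13,14,14,15,16,21,29]

Per-enzyme occurrences:
  VbrVI GGGGA/0: at [10, 36, 78, 183, 218, 225, 233] ⇒ [10, 36, 78, 183, 218, 225, 233]
  IvoV AGATA/5: at [1, 21, 72, 264] ⇒ [6, 26, 77, 269]
  HnxIX CTCTA/5: at [44, 168, 178, 204, 252, 257] ⇒ [49, 173, 183, 209, 257, 262]
  PtaV TCGCGAT/2: at [148, 210, 245, 270] ⇒ [150, 212, 247, 272]
  CdoIII TACCCCTT/4: at [49, 58, 95, 107, 136, 156, 193] ⇒ [53, 62, 99, 111, 140, 160, 197]

Pooled cuts: [6, 10, 26, 36, 49, 53, 62, 77, 78, 99, 111, 140, 150, 160, 173, 183, 197, 209, 212, 218, 225, 233, 247, 257, 262, 269, 272]

Fragments:
  [0,6): 6 bp
  [6,10): 4 bp
  [10,26): 16 bp
  [26,36): 10 bp
  [36,49): 13 bp
  [49,53): 4 bp
  [53,62): 9 bp
  [62,77): 15 bp
  [77,78): 1 bp
  [78,99): 21 bp
  [99,111): 12 bp
  [111,140): 29 bp
  [140,150): 10 bp
  [150,160): 10 bp
  [160,173): 13 bp
  [173,183): 10 bp
  [183,197): 14 bp
  [197,209): 12 bp
  [209,212): 3 bp
  [212,218): 6 bp
  [218,225): 7 bp
  [225,233): 8 bp
  [233,247): 14 bp
  [247,257): 10 bp
  [257,262): 5 bp
  [262,269): 7 bp
  [269,272): 3 bp
  [272,277): 5 bp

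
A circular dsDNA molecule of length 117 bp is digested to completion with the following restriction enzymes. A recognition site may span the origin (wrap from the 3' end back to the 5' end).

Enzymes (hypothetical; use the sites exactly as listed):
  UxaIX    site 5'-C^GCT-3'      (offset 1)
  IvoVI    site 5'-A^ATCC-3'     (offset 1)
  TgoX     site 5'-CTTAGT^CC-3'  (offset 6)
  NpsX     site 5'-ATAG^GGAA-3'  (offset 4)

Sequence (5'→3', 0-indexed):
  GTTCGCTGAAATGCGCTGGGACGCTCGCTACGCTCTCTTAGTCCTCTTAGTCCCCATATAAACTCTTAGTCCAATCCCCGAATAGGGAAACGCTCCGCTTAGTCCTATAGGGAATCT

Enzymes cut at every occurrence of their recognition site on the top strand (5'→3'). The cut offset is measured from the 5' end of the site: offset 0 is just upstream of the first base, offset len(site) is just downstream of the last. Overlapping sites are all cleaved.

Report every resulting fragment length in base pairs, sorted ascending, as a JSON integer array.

Site scan:
  UxaIX CGCT/1: at [3, 13, 21, 25, 30, 90, 95] ⇒ [4, 14, 22, 26, 31, 91, 96]
  IvoVI AATCC/1: at [72] ⇒ [73]
  TgoX CTTAGTCC/6: at [36, 45, 64, 97] ⇒ [42, 51, 70, 103]
  NpsX ATAGGGAA/4: at [81, 106] ⇒ [85, 110]

All cut coordinates (distinct, sorted): [4, 14, 22, 26, 31, 42, 51, 70, 73, 85, 91, 96, 103, 110]

Fragment lengths:
  4→14: 10 bp
  14→22: 8 bp
  22→26: 4 bp
  26→31: 5 bp
  31→42: 11 bp
  42→51: 9 bp
  51→70: 19 bp
  70→73: 3 bp
  73→85: 12 bp
  85→91: 6 bp
  91→96: 5 bp
  96→103: 7 bp
  103→110: 7 bp
  110→4 (wrap): 117-110+4 = 11 bp

[3,4,5,5,6,7,7,8,9,10,11,11,12,19]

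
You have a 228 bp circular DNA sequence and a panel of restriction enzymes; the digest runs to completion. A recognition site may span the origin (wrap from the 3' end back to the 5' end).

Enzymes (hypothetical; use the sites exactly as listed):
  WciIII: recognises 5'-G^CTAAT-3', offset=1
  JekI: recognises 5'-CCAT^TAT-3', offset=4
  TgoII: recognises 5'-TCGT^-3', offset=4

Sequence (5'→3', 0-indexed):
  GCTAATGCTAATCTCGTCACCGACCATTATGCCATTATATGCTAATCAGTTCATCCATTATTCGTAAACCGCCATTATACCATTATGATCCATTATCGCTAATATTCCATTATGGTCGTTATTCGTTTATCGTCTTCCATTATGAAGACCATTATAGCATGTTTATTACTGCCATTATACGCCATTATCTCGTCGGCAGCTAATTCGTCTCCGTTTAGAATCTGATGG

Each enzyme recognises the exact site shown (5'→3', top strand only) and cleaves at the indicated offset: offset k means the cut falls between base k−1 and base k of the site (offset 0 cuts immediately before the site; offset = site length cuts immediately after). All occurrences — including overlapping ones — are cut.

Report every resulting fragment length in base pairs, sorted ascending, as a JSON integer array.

Site scan:
  WciIII (GCTAAT, off=1): starts [0, 6, 40, 97, 198] → cuts [1, 7, 41, 98, 199]
  JekI (CCATTAT, off=4): starts [23, 31, 54, 71, 79, 89, 106, 136, 148, 171, 181] → cuts [27, 35, 58, 75, 83, 93, 110, 140, 152, 175, 185]
  TgoII (TCGT, off=4): starts [13, 61, 115, 122, 129, 189, 204] → cuts [17, 65, 119, 126, 133, 193, 208]

Pooled cuts: [1, 7, 17, 27, 35, 41, 58, 65, 75, 83, 93, 98, 110, 119, 126, 133, 140, 152, 175, 185, 193, 199, 208]

Fragments:
  1→7: 6 bp
  7→17: 10 bp
  17→27: 10 bp
  27→35: 8 bp
  35→41: 6 bp
  41→58: 17 bp
  58→65: 7 bp
  65→75: 10 bp
  75→83: 8 bp
  83→93: 10 bp
  93→98: 5 bp
  98→110: 12 bp
  110→119: 9 bp
  119→126: 7 bp
  126→133: 7 bp
  133→140: 7 bp
  140→152: 12 bp
  152→175: 23 bp
  175→185: 10 bp
  185→193: 8 bp
  193→199: 6 bp
  199→208: 9 bp
  208→1 (wrap): 228-208+1 = 21 bp

[5,6,6,6,7,7,7,7,8,8,8,9,9,10,10,10,10,10,12,12,17,21,23]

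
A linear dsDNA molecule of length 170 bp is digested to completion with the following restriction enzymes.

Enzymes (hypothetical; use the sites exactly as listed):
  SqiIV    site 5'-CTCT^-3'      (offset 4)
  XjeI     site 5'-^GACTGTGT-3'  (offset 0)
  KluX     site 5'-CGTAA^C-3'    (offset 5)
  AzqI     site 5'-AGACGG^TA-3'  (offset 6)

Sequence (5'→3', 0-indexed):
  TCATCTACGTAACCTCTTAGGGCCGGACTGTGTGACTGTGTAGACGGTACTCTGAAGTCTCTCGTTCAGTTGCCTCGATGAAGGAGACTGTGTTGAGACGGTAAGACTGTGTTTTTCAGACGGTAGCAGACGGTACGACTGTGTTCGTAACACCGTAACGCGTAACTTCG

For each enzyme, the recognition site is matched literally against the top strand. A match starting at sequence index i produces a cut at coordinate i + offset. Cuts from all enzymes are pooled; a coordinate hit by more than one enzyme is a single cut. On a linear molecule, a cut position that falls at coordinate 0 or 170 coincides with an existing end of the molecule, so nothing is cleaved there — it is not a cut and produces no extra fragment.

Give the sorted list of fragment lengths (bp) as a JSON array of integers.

Per-enzyme occurrences:
  SqiIV (CTCT, off=4): starts [13, 49, 58] → cuts [17, 53, 62]
  XjeI (GACTGTGT, off=0): starts [25, 33, 85, 104, 136] → cuts [25, 33, 85, 104, 136]
  KluX (CGTAAC, off=5): starts [7, 145, 153, 160] → cuts [12, 150, 158, 165]
  AzqI (AGACGGTA, off=6): starts [41, 95, 117, 127] → cuts [47, 101, 123, 133]

Pooled cuts: [12, 17, 25, 33, 47, 53, 62, 85, 101, 104, 123, 133, 136, 150, 158, 165]

Fragment lengths:
  [0,12): 12 bp
  [12,17): 5 bp
  [17,25): 8 bp
  [25,33): 8 bp
  [33,47): 14 bp
  [47,53): 6 bp
  [53,62): 9 bp
  [62,85): 23 bp
  [85,101): 16 bp
  [101,104): 3 bp
  [104,123): 19 bp
  [123,133): 10 bp
  [133,136): 3 bp
  [136,150): 14 bp
  [150,158): 8 bp
  [158,165): 7 bp
  [165,170): 5 bp

[3,3,5,5,6,7,8,8,8,9,10,12,14,14,16,19,23]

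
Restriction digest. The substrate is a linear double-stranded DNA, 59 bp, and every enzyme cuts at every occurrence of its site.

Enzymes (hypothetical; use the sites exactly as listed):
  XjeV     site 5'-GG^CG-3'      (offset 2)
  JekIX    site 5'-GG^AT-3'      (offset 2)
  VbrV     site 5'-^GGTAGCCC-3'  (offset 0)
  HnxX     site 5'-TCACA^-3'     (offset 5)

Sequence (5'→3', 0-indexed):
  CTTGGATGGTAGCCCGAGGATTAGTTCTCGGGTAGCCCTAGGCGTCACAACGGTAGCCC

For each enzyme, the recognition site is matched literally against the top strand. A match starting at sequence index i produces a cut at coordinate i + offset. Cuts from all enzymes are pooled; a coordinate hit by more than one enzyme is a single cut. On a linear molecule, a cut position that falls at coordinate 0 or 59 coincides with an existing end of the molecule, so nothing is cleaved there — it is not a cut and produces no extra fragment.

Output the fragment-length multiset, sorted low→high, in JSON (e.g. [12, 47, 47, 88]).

Scan for sites:
  XjeV GGCG/2: at [40] ⇒ [42]
  JekIX GGAT/2: at [3, 17] ⇒ [5, 19]
  VbrV GGTAGCCC/0: at [7, 30, 51] ⇒ [7, 30, 51]
  HnxX TCACA/5: at [44] ⇒ [49]

All cut coordinates (distinct, sorted): [5, 7, 19, 30, 42, 49, 51]

Fragment lengths:
  [0,5): 5 bp
  [5,7): 2 bp
  [7,19): 12 bp
  [19,30): 11 bp
  [30,42): 12 bp
  [42,49): 7 bp
  [49,51): 2 bp
  [51,59): 8 bp

[2,2,5,7,8,11,12,12]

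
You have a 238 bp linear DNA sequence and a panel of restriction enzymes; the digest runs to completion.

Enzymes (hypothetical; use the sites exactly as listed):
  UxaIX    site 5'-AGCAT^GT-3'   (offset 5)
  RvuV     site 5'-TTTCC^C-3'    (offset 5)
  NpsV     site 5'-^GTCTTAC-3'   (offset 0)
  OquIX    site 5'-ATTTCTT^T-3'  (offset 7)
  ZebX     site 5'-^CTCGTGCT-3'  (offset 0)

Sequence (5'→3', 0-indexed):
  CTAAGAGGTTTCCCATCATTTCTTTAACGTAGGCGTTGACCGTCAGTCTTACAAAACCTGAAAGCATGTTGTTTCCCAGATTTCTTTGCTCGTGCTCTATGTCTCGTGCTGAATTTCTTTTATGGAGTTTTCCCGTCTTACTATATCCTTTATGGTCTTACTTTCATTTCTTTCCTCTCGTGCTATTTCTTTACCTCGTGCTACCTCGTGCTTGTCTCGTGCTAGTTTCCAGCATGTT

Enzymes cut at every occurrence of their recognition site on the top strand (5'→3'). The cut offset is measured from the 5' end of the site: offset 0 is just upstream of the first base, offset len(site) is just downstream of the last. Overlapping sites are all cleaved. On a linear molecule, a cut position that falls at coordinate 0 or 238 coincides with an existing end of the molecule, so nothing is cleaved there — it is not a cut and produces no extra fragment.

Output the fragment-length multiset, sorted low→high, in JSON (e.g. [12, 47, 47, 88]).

Per-enzyme occurrences:
  UxaIX (AGCATGT, off=5): starts [62, 230] → cuts [67, 235]
  RvuV (TTTCCC, off=5): starts [8, 71, 128] → cuts [13, 76, 133]
  NpsV (GTCTTAC, off=0): starts [45, 134, 154] → cuts [45, 134, 154]
  OquIX (ATTTCTTT, off=7): starts [17, 79, 112, 165, 184] → cuts [24, 86, 119, 172, 191]
  ZebX (CTCGTGCT, off=0): starts [88, 102, 176, 194, 204, 215] → cuts [88, 102, 176, 194, 204, 215]

Pooled cuts: [13, 24, 45, 67, 76, 86, 88, 102, 119, 133, 134, 154, 172, 176, 191, 194, 204, 215, 235]

Fragments:
  [0,13): 13 bp
  [13,24): 11 bp
  [24,45): 21 bp
  [45,67): 22 bp
  [67,76): 9 bp
  [76,86): 10 bp
  [86,88): 2 bp
  [88,102): 14 bp
  [102,119): 17 bp
  [119,133): 14 bp
  [133,134): 1 bp
  [134,154): 20 bp
  [154,172): 18 bp
  [172,176): 4 bp
  [176,191): 15 bp
  [191,194): 3 bp
  [194,204): 10 bp
  [204,215): 11 bp
  [215,235): 20 bp
  [235,238): 3 bp

[1,2,3,3,4,9,10,10,11,11,13,14,14,15,17,18,20,20,21,22]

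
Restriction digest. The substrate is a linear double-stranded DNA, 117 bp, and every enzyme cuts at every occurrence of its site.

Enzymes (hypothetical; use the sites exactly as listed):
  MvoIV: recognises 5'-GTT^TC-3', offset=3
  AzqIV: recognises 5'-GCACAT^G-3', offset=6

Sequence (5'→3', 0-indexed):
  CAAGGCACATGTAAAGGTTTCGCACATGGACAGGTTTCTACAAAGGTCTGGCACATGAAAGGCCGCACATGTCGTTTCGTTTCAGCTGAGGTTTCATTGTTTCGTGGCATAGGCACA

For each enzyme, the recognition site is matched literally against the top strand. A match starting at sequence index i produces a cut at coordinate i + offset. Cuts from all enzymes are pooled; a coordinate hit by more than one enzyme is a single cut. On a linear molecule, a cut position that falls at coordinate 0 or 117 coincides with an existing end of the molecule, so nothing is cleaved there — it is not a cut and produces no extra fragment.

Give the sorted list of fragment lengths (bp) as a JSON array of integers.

[5,6,8,8,9,9,10,12,14,16,20]

Site scan:
  MvoIV (GTTTC, off=3): starts [16, 33, 73, 78, 90, 98] → cuts [19, 36, 76, 81, 93, 101]
  AzqIV (GCACATG, off=6): starts [4, 21, 50, 64] → cuts [10, 27, 56, 70]

Pooled cuts: [10, 19, 27, 36, 56, 70, 76, 81, 93, 101]

Fragments:
  [0,10): 10 bp
  [10,19): 9 bp
  [19,27): 8 bp
  [27,36): 9 bp
  [36,56): 20 bp
  [56,70): 14 bp
  [70,76): 6 bp
  [76,81): 5 bp
  [81,93): 12 bp
  [93,101): 8 bp
  [101,117): 16 bp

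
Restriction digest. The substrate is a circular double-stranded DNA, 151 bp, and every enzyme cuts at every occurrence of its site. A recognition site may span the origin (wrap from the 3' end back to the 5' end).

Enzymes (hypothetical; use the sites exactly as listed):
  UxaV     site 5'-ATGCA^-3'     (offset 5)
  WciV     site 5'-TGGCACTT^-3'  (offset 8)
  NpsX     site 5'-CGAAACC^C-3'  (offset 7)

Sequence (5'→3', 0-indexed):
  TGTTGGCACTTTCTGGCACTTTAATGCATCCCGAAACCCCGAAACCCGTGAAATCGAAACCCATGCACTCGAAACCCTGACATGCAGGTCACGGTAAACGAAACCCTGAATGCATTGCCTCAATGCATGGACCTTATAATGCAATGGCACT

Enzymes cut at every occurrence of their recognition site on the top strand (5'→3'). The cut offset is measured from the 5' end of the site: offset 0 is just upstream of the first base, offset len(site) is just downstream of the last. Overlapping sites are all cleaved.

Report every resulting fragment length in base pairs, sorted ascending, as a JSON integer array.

[6,7,8,9,9,9,10,10,10,10,13,15,16,19]

Scan for sites:
  UxaV ATGCA/5: at [23, 62, 81, 109, 122, 138] ⇒ [28, 67, 86, 114, 127, 143]
  WciV TGGCACTT/8: at [3, 13, 144] ⇒ [1, 11, 21]
  NpsX CGAAACCC/7: at [31, 39, 54, 69, 98] ⇒ [38, 46, 61, 76, 105]

Pooled cuts: [1, 11, 21, 28, 38, 46, 61, 67, 76, 86, 105, 114, 127, 143]

Fragments:
  1→11: 10 bp
  11→21: 10 bp
  21→28: 7 bp
  28→38: 10 bp
  38→46: 8 bp
  46→61: 15 bp
  61→67: 6 bp
  67→76: 9 bp
  76→86: 10 bp
  86→105: 19 bp
  105→114: 9 bp
  114→127: 13 bp
  127→143: 16 bp
  143→1 (wrap): 151-143+1 = 9 bp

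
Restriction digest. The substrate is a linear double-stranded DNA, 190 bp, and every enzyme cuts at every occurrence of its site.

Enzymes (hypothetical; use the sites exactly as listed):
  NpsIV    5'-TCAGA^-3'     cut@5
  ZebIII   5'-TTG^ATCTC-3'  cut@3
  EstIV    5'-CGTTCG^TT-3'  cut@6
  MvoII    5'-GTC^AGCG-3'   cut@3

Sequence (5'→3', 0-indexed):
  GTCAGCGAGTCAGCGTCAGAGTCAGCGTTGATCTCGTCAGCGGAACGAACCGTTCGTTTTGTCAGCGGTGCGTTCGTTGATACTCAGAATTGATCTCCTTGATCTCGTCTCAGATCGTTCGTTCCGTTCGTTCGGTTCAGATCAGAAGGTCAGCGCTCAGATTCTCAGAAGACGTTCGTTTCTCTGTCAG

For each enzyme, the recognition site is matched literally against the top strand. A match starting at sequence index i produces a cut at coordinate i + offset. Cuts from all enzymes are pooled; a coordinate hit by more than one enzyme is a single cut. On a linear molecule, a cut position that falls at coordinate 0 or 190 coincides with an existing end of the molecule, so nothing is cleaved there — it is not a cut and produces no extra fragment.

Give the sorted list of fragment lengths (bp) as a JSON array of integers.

Site scan:
  NpsIV TCAGA/5: at [15, 83, 109, 136, 141, 156, 164] ⇒ [20, 88, 114, 141, 146, 161, 169]
  ZebIII TTGATCTC/3: at [27, 89, 98] ⇒ [30, 92, 101]
  EstIV CGTTCGTT/6: at [50, 70, 115, 124, 172] ⇒ [56, 76, 121, 130, 178]
  MvoII GTCAGCG/3: at [0, 8, 20, 35, 60, 148] ⇒ [3, 11, 23, 38, 63, 151]

Pooled cuts: [3, 11, 20, 23, 30, 38, 56, 63, 76, 88, 92, 101, 114, 121, 130, 141, 146, 151, 161, 169, 178]

Fragments:
  [0,3): 3 bp
  [3,11): 8 bp
  [11,20): 9 bp
  [20,23): 3 bp
  [23,30): 7 bp
  [30,38): 8 bp
  [38,56): 18 bp
  [56,63): 7 bp
  [63,76): 13 bp
  [76,88): 12 bp
  [88,92): 4 bp
  [92,101): 9 bp
  [101,114): 13 bp
  [114,121): 7 bp
  [121,130): 9 bp
  [130,141): 11 bp
  [141,146): 5 bp
  [146,151): 5 bp
  [151,161): 10 bp
  [161,169): 8 bp
  [169,178): 9 bp
  [178,190): 12 bp

[3,3,4,5,5,7,7,7,8,8,8,9,9,9,9,10,11,12,12,13,13,18]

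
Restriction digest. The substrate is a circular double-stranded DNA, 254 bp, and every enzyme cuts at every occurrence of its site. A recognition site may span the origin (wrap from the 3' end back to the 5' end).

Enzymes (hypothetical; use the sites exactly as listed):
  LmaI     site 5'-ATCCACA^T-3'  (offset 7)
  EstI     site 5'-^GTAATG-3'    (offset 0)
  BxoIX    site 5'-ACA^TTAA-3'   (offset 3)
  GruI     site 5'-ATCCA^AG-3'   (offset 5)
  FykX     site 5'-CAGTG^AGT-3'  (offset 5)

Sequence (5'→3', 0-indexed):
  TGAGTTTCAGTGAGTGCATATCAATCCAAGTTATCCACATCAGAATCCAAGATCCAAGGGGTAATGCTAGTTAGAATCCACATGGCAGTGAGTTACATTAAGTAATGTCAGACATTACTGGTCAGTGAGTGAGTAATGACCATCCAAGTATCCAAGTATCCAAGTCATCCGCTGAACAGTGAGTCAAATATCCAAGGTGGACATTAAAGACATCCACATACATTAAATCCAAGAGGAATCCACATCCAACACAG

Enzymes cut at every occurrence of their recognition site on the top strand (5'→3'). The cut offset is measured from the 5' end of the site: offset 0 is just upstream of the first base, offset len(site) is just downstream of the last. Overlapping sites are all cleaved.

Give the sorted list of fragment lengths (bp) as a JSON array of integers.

Site scan:
  LmaI ATCCACAT/7: at [32, 75, 211, 237] ⇒ [39, 82, 218, 244]
  EstI GTAATG/0: at [60, 101, 132] ⇒ [60, 101, 132]
  BxoIX ACATTAA/3: at [94, 200, 219] ⇒ [97, 203, 222]
  GruI ATCCAAG/5: at [23, 44, 51, 141, 149, 157, 189, 226] ⇒ [28, 49, 56, 146, 154, 162, 194, 231]
  FykX CAGTGAGT/5: at [7, 85, 122, 176, 251] ⇒ [2, 12, 90, 127, 181]

All cut coordinates (distinct, sorted): [2, 12, 28, 39, 49, 56, 60, 82, 90, 97, 101, 127, 132, 146, 154, 162, 181, 194, 203, 218, 222, 231, 244]

Fragment lengths:
  2→12: 10 bp
  12→28: 16 bp
  28→39: 11 bp
  39→49: 10 bp
  49→56: 7 bp
  56→60: 4 bp
  60→82: 22 bp
  82→90: 8 bp
  90→97: 7 bp
  97→101: 4 bp
  101→127: 26 bp
  127→132: 5 bp
  132→146: 14 bp
  146→154: 8 bp
  154→162: 8 bp
  162→181: 19 bp
  181→194: 13 bp
  194→203: 9 bp
  203→218: 15 bp
  218→222: 4 bp
  222→231: 9 bp
  231→244: 13 bp
  244→2 (wrap): 254-244+2 = 12 bp

[4,4,4,5,7,7,8,8,8,9,9,10,10,11,12,13,13,14,15,16,19,22,26]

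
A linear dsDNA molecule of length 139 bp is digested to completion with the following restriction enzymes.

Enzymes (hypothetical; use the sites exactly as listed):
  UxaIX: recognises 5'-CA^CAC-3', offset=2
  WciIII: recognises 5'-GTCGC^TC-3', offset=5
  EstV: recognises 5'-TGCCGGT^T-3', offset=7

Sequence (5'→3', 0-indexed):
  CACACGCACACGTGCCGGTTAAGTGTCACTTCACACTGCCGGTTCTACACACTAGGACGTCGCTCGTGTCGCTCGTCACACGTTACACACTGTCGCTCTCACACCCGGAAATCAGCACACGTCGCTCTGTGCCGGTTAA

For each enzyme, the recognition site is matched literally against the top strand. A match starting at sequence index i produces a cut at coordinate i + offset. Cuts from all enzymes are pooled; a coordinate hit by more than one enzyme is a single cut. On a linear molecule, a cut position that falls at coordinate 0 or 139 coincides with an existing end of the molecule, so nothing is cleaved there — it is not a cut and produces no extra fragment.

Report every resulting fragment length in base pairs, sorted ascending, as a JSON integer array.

[2,3,5,6,6,6,8,9,9,9,10,11,11,14,14,16]

Per-enzyme occurrences:
  UxaIX (CACAC, off=2): starts [0, 6, 31, 47, 76, 85, 99, 115] → cuts [2, 8, 33, 49, 78, 87, 101, 117]
  WciIII (GTCGCTC, off=5): starts [58, 67, 91, 120] → cuts [63, 72, 96, 125]
  EstV (TGCCGGTT, off=7): starts [12, 36, 129] → cuts [19, 43, 136]

All cut coordinates (distinct, sorted): [2, 8, 19, 33, 43, 49, 63, 72, 78, 87, 96, 101, 117, 125, 136]

Fragment lengths:
  [0,2): 2 bp
  [2,8): 6 bp
  [8,19): 11 bp
  [19,33): 14 bp
  [33,43): 10 bp
  [43,49): 6 bp
  [49,63): 14 bp
  [63,72): 9 bp
  [72,78): 6 bp
  [78,87): 9 bp
  [87,96): 9 bp
  [96,101): 5 bp
  [101,117): 16 bp
  [117,125): 8 bp
  [125,136): 11 bp
  [136,139): 3 bp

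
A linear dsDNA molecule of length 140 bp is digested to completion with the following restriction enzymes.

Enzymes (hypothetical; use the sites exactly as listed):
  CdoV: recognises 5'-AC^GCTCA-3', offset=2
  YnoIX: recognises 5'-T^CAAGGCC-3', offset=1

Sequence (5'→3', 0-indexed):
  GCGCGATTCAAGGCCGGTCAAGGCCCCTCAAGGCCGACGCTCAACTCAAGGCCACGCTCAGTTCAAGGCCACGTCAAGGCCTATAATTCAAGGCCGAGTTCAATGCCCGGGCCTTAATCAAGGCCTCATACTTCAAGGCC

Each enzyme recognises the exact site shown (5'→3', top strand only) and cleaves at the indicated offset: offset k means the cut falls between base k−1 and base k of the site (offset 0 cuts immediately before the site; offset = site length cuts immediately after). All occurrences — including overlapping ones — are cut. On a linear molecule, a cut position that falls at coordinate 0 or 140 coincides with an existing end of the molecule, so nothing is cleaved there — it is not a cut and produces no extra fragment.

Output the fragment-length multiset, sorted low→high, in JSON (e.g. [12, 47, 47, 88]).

[7,8,8,8,9,10,10,10,11,14,15,30]

Scan for sites:
  CdoV (ACGCTCA, off=2): starts [36, 53] → cuts [38, 55]
  YnoIX (TCAAGGCC, off=1): starts [7, 17, 27, 45, 62, 73, 87, 117, 132] → cuts [8, 18, 28, 46, 63, 74, 88, 118, 133]

All cut coordinates (distinct, sorted): [8, 18, 28, 38, 46, 55, 63, 74, 88, 118, 133]

Fragment lengths:
  [0,8): 8 bp
  [8,18): 10 bp
  [18,28): 10 bp
  [28,38): 10 bp
  [38,46): 8 bp
  [46,55): 9 bp
  [55,63): 8 bp
  [63,74): 11 bp
  [74,88): 14 bp
  [88,118): 30 bp
  [118,133): 15 bp
  [133,140): 7 bp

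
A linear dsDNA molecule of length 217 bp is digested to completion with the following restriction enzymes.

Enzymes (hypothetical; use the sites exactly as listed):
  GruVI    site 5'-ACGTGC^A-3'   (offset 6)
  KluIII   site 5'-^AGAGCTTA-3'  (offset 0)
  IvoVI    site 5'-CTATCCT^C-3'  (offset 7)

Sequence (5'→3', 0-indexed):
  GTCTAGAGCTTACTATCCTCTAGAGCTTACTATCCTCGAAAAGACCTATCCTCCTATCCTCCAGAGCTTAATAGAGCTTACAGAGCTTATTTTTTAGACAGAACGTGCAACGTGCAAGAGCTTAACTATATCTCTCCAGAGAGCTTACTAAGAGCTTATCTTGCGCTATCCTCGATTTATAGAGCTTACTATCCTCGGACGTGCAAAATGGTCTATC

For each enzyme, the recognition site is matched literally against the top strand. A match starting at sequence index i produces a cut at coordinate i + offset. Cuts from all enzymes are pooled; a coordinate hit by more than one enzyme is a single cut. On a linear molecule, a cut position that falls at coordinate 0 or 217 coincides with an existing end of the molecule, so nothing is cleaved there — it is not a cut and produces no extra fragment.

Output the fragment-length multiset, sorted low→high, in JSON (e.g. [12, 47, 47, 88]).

Site scan:
  GruVI (ACGTGCA, off=6): starts [102, 109, 198] → cuts [108, 115, 204]
  KluIII (AGAGCTTA, off=0): starts [4, 21, 62, 72, 81, 116, 139, 150, 180] → cuts [4, 21, 62, 72, 81, 116, 139, 150, 180]
  IvoVI (CTATCCTC, off=7): starts [12, 29, 45, 53, 165, 188] → cuts [19, 36, 52, 60, 172, 195]

All cut coordinates (distinct, sorted): [4, 19, 21, 36, 52, 60, 62, 72, 81, 108, 115, 116, 139, 150, 172, 180, 195, 204]

Fragment lengths:
  [0,4): 4 bp
  [4,19): 15 bp
  [19,21): 2 bp
  [21,36): 15 bp
  [36,52): 16 bp
  [52,60): 8 bp
  [60,62): 2 bp
  [62,72): 10 bp
  [72,81): 9 bp
  [81,108): 27 bp
  [108,115): 7 bp
  [115,116): 1 bp
  [116,139): 23 bp
  [139,150): 11 bp
  [150,172): 22 bp
  [172,180): 8 bp
  [180,195): 15 bp
  [195,204): 9 bp
  [204,217): 13 bp

[1,2,2,4,7,8,8,9,9,10,11,13,15,15,15,16,22,23,27]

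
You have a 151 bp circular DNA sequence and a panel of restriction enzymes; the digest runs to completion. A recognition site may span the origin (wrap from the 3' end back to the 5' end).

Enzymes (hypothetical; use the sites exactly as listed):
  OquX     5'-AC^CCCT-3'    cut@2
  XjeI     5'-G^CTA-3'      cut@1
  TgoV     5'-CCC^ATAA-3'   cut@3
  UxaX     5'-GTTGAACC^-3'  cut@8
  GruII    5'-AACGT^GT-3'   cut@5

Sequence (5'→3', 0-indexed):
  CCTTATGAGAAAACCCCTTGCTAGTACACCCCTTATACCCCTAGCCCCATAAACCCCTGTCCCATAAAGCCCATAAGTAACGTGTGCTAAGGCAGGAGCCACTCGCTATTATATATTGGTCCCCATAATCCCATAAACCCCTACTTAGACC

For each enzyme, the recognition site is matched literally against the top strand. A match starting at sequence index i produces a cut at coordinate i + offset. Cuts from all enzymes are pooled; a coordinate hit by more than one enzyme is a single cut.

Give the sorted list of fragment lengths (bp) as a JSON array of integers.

[3,6,6,6,8,9,9,9,9,10,11,12,15,19,19]

Site scan:
  OquX ACCCCT/2: at [12, 27, 36, 52, 136, 148] ⇒ [14, 29, 38, 54, 138, 150]
  XjeI GCTA/1: at [19, 85, 104] ⇒ [20, 86, 105]
  TgoV CCCATAA/3: at [45, 60, 69, 121, 129] ⇒ [48, 63, 72, 124, 132]
  UxaX (GTTGAACC, off=8): no sites
  GruII AACGTGT/5: at [78] ⇒ [83]

Pooled cuts: [14, 20, 29, 38, 48, 54, 63, 72, 83, 86, 105, 124, 132, 138, 150]

Fragments:
  14→20: 6 bp
  20→29: 9 bp
  29→38: 9 bp
  38→48: 10 bp
  48→54: 6 bp
  54→63: 9 bp
  63→72: 9 bp
  72→83: 11 bp
  83→86: 3 bp
  86→105: 19 bp
  105→124: 19 bp
  124→132: 8 bp
  132→138: 6 bp
  138→150: 12 bp
  150→14 (wrap): 151-150+14 = 15 bp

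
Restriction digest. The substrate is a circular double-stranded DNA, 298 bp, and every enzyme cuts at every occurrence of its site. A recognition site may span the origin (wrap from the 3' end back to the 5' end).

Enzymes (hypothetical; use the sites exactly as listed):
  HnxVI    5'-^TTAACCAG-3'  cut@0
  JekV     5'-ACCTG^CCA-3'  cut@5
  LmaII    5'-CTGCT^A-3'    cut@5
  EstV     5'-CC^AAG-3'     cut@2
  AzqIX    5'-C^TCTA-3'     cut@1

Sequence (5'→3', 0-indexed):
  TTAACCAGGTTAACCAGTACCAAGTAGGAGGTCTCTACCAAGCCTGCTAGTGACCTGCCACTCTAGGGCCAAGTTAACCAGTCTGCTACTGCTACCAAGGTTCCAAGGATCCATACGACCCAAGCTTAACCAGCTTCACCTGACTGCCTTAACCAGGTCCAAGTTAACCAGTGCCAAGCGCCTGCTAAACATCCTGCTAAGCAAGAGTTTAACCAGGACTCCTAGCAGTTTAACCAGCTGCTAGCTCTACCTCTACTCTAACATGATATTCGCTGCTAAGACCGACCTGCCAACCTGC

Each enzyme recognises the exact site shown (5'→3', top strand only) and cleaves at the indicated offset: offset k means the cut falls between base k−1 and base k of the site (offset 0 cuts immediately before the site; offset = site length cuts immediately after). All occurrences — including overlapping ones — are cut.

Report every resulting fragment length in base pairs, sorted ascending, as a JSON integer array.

[3,3,3,3,4,4,5,6,6,6,8,9,9,9,9,9,10,11,12,12,12,12,12,12,13,14,17,21,21,23]

Per-enzyme occurrences:
  HnxVI TTAACCAG/0: at [0, 9, 73, 125, 148, 163, 208, 229] ⇒ [0, 9, 73, 125, 148, 163, 208, 229]
  JekV ACCTGCCA/5: at [52, 284] ⇒ [57, 289]
  LmaII CTGCTA/5: at [43, 82, 88, 181, 193, 237, 272] ⇒ [48, 87, 93, 186, 198, 242, 277]
  EstV CCAAG/2: at [19, 37, 68, 94, 102, 119, 158, 173] ⇒ [21, 39, 70, 96, 104, 121, 160, 175]
  AzqIX CTCTA/1: at [32, 60, 244, 250, 255] ⇒ [33, 61, 245, 251, 256]

All cut coordinates (distinct, sorted): [0, 9, 21, 33, 39, 48, 57, 61, 70, 73, 87, 93, 96, 104, 121, 125, 148, 160, 163, 175, 186, 198, 208, 229, 242, 245, 251, 256, 277, 289]

Fragment lengths:
  0→9: 9 bp
  9→21: 12 bp
  21→33: 12 bp
  33→39: 6 bp
  39→48: 9 bp
  48→57: 9 bp
  57→61: 4 bp
  61→70: 9 bp
  70→73: 3 bp
  73→87: 14 bp
  87→93: 6 bp
  93→96: 3 bp
  96→104: 8 bp
  104→121: 17 bp
  121→125: 4 bp
  125→148: 23 bp
  148→160: 12 bp
  160→163: 3 bp
  163→175: 12 bp
  175→186: 11 bp
  186→198: 12 bp
  198→208: 10 bp
  208→229: 21 bp
  229→242: 13 bp
  242→245: 3 bp
  245→251: 6 bp
  251→256: 5 bp
  256→277: 21 bp
  277→289: 12 bp
  289→0 (wrap): 298-289+0 = 9 bp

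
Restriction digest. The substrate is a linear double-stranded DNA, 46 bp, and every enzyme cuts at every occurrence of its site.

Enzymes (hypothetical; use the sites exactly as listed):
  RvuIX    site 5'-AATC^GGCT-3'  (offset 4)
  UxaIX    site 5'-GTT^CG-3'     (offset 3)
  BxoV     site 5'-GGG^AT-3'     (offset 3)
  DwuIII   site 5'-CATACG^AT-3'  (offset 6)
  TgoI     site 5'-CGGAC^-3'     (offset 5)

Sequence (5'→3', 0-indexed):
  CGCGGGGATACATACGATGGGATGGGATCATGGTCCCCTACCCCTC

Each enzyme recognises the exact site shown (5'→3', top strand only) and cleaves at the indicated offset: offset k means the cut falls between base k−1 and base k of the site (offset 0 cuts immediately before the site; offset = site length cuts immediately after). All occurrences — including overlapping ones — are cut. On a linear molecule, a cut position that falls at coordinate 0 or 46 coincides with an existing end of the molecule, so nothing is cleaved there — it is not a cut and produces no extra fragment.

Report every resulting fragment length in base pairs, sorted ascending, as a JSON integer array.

[5,5,7,9,20]

Scan for sites:
  RvuIX (AATCGGCT, off=4): no sites
  UxaIX (GTTCG, off=3): no sites
  BxoV (GGGAT, off=3): starts [4, 18, 23] → cuts [7, 21, 26]
  DwuIII (CATACGAT, off=6): starts [10] → cuts [16]
  TgoI (CGGAC, off=5): no sites

All cut coordinates (distinct, sorted): [7, 16, 21, 26]

Fragment lengths:
  [0,7): 7 bp
  [7,16): 9 bp
  [16,21): 5 bp
  [21,26): 5 bp
  [26,46): 20 bp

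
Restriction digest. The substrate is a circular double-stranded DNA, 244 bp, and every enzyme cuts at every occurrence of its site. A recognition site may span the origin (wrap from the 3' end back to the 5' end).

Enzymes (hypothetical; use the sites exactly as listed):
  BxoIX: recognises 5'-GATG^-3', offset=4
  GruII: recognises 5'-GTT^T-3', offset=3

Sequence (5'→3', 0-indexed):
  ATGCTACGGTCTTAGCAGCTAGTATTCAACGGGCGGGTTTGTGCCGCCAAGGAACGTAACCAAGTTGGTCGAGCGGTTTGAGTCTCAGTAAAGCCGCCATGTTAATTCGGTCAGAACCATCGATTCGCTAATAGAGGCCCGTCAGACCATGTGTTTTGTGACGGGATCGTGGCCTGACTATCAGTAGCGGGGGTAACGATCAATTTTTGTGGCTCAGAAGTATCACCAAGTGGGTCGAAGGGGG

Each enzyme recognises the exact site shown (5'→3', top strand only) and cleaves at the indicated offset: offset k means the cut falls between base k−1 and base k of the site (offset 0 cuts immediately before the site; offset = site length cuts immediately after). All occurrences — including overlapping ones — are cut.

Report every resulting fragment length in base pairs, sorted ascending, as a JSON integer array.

[36,39,77,92]

Site scan:
  BxoIX (GATG, off=4): starts [243] → cuts [3]
  GruII (GTTT, off=3): starts [36, 75, 152] → cuts [39, 78, 155]

Pooled cuts: [3, 39, 78, 155]

Fragments:
  3→39: 36 bp
  39→78: 39 bp
  78→155: 77 bp
  155→3 (wrap): 244-155+3 = 92 bp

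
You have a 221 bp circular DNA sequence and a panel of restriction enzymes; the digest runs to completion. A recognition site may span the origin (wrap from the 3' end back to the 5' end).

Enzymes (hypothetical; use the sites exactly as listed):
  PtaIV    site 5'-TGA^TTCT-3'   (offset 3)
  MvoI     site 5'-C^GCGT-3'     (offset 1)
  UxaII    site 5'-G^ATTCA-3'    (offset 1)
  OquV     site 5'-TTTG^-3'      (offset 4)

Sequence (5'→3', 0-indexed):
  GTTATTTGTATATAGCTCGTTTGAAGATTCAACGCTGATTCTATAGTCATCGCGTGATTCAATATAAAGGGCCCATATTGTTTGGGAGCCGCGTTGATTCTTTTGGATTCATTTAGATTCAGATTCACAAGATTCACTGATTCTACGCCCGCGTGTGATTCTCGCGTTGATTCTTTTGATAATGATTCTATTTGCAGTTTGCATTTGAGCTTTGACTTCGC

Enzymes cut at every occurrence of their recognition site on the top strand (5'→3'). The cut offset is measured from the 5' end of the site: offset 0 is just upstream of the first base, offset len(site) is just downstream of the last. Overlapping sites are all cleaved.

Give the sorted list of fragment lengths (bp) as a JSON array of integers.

[1,3,5,5,5,6,6,6,7,7,7,7,7,8,8,8,9,9,9,10,10,10,12,13,15,28]

Per-enzyme occurrences:
  PtaIV (TGATTCT, off=3): starts [35, 94, 137, 155, 167, 182] → cuts [38, 97, 140, 158, 170, 185]
  MvoI (CGCGT, off=1): starts [50, 89, 149, 162, 218] → cuts [51, 90, 150, 163, 219]
  UxaII (GATTCA, off=1): starts [25, 55, 105, 115, 121, 130] → cuts [26, 56, 106, 116, 122, 131]
  OquV (TTTG, off=4): starts [4, 19, 80, 101, 174, 190, 197, 203, 210] → cuts [8, 23, 84, 105, 178, 194, 201, 207, 214]

Pooled cuts: [8, 23, 26, 38, 51, 56, 84, 90, 97, 105, 106, 116, 122, 131, 140, 150, 158, 163, 170, 178, 185, 194, 201, 207, 214, 219]

Fragment lengths:
  8→23: 15 bp
  23→26: 3 bp
  26→38: 12 bp
  38→51: 13 bp
  51→56: 5 bp
  56→84: 28 bp
  84→90: 6 bp
  90→97: 7 bp
  97→105: 8 bp
  105→106: 1 bp
  106→116: 10 bp
  116→122: 6 bp
  122→131: 9 bp
  131→140: 9 bp
  140→150: 10 bp
  150→158: 8 bp
  158→163: 5 bp
  163→170: 7 bp
  170→178: 8 bp
  178→185: 7 bp
  185→194: 9 bp
  194→201: 7 bp
  201→207: 6 bp
  207→214: 7 bp
  214→219: 5 bp
  219→8 (wrap): 221-219+8 = 10 bp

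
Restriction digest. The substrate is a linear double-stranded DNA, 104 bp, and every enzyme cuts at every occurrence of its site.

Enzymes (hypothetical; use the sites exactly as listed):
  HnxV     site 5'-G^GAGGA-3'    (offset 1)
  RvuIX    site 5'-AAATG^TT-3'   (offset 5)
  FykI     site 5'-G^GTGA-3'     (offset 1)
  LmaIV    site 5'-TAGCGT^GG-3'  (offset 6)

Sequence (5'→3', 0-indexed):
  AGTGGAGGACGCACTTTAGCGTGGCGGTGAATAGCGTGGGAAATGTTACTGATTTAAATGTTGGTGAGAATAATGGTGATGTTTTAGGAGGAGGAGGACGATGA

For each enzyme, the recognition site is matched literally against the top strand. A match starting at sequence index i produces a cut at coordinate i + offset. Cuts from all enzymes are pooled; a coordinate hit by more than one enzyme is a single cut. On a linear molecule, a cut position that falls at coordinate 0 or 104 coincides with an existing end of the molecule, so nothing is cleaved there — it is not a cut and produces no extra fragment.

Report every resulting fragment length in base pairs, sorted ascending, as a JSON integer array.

Scan for sites:
  HnxV (GGAGGA, off=1): starts [3, 86, 89, 92] → cuts [4, 87, 90, 93]
  RvuIX (AAATGTT, off=5): starts [40, 55] → cuts [45, 60]
  FykI (GGTGA, off=1): starts [25, 62, 74] → cuts [26, 63, 75]
  LmaIV (TAGCGTGG, off=6): starts [16, 31] → cuts [22, 37]

All cut coordinates (distinct, sorted): [4, 22, 26, 37, 45, 60, 63, 75, 87, 90, 93]

Fragments:
  [0,4): 4 bp
  [4,22): 18 bp
  [22,26): 4 bp
  [26,37): 11 bp
  [37,45): 8 bp
  [45,60): 15 bp
  [60,63): 3 bp
  [63,75): 12 bp
  [75,87): 12 bp
  [87,90): 3 bp
  [90,93): 3 bp
  [93,104): 11 bp

[3,3,3,4,4,8,11,11,12,12,15,18]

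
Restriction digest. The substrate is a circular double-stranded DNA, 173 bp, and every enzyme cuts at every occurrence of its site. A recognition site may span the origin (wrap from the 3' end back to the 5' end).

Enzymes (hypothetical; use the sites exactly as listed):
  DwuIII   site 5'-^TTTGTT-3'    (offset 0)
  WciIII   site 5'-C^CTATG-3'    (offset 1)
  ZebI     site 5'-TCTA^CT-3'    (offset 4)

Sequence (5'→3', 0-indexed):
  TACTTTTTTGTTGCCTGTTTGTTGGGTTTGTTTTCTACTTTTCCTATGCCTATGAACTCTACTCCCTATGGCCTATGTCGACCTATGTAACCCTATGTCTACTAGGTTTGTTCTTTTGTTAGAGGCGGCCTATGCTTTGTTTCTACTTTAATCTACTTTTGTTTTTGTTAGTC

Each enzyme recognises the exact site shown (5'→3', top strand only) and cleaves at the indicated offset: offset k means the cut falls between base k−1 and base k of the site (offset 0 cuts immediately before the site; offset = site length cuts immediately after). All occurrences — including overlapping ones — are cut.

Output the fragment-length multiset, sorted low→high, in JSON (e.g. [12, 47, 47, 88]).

[2,4,4,5,6,6,6,6,7,8,9,9,10,10,10,10,11,11,12,12,15]

Site scan:
  DwuIII TTTGTT/0: at [6, 17, 26, 106, 114, 135, 157, 163] ⇒ [6, 17, 26, 106, 114, 135, 157, 163]
  WciIII CCTATG/1: at [42, 48, 64, 71, 81, 91, 128] ⇒ [43, 49, 65, 72, 82, 92, 129]
  ZebI TCTACT/4: at [33, 57, 97, 141, 151, 171] ⇒ [2, 37, 61, 101, 145, 155]

Pooled cuts: [2, 6, 17, 26, 37, 43, 49, 61, 65, 72, 82, 92, 101, 106, 114, 129, 135, 145, 155, 157, 163]

Fragment lengths:
  2→6: 4 bp
  6→17: 11 bp
  17→26: 9 bp
  26→37: 11 bp
  37→43: 6 bp
  43→49: 6 bp
  49→61: 12 bp
  61→65: 4 bp
  65→72: 7 bp
  72→82: 10 bp
  82→92: 10 bp
  92→101: 9 bp
  101→106: 5 bp
  106→114: 8 bp
  114→129: 15 bp
  129→135: 6 bp
  135→145: 10 bp
  145→155: 10 bp
  155→157: 2 bp
  157→163: 6 bp
  163→2 (wrap): 173-163+2 = 12 bp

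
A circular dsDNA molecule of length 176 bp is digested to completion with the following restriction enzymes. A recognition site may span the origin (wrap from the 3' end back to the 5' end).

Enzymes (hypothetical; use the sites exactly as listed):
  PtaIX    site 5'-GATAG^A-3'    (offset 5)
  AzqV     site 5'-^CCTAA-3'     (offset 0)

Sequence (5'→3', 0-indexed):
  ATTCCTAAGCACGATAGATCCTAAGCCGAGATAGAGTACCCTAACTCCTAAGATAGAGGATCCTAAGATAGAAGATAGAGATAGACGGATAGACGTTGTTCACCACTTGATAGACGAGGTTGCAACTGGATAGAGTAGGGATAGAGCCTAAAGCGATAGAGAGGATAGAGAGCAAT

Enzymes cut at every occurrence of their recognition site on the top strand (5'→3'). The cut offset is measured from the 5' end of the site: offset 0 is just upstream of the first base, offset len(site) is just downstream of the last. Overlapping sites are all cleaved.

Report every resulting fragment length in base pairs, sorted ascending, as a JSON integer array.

Scan for sites:
  PtaIX GATAGA/5: at [12, 29, 51, 66, 73, 79, 87, 108, 128, 139, 154, 163] ⇒ [17, 34, 56, 71, 78, 84, 92, 113, 133, 144, 159, 168]
  AzqV CCTAA/0: at [3, 19, 39, 46, 61, 146] ⇒ [3, 19, 39, 46, 61, 146]

All cut coordinates (distinct, sorted): [3, 17, 19, 34, 39, 46, 56, 61, 71, 78, 84, 92, 113, 133, 144, 146, 159, 168]

Fragment lengths:
  3→17: 14 bp
  17→19: 2 bp
  19→34: 15 bp
  34→39: 5 bp
  39→46: 7 bp
  46→56: 10 bp
  56→61: 5 bp
  61→71: 10 bp
  71→78: 7 bp
  78→84: 6 bp
  84→92: 8 bp
  92→113: 21 bp
  113→133: 20 bp
  133→144: 11 bp
  144→146: 2 bp
  146→159: 13 bp
  159→168: 9 bp
  168→3 (wrap): 176-168+3 = 11 bp

[2,2,5,5,6,7,7,8,9,10,10,11,11,13,14,15,20,21]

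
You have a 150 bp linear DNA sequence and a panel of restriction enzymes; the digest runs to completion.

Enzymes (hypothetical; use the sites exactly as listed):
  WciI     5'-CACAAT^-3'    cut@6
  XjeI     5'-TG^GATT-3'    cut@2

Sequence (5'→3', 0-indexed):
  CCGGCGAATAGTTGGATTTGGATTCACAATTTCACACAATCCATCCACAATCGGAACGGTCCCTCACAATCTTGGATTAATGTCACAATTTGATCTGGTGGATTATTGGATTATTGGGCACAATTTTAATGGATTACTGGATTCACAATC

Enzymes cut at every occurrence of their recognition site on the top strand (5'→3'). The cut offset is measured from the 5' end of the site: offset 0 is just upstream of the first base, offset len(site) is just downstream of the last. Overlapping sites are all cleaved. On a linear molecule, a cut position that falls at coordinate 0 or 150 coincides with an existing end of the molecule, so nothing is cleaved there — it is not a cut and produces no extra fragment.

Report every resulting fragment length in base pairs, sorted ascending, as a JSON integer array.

[1,4,6,7,8,8,10,10,10,11,11,14,15,16,19]

Scan for sites:
  WciI CACAAT/6: at [24, 34, 45, 64, 83, 118, 143] ⇒ [30, 40, 51, 70, 89, 124, 149]
  XjeI TGGATT/2: at [12, 18, 72, 98, 106, 129, 137] ⇒ [14, 20, 74, 100, 108, 131, 139]

All cut coordinates (distinct, sorted): [14, 20, 30, 40, 51, 70, 74, 89, 100, 108, 124, 131, 139, 149]

Fragment lengths:
  [0,14): 14 bp
  [14,20): 6 bp
  [20,30): 10 bp
  [30,40): 10 bp
  [40,51): 11 bp
  [51,70): 19 bp
  [70,74): 4 bp
  [74,89): 15 bp
  [89,100): 11 bp
  [100,108): 8 bp
  [108,124): 16 bp
  [124,131): 7 bp
  [131,139): 8 bp
  [139,149): 10 bp
  [149,150): 1 bp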